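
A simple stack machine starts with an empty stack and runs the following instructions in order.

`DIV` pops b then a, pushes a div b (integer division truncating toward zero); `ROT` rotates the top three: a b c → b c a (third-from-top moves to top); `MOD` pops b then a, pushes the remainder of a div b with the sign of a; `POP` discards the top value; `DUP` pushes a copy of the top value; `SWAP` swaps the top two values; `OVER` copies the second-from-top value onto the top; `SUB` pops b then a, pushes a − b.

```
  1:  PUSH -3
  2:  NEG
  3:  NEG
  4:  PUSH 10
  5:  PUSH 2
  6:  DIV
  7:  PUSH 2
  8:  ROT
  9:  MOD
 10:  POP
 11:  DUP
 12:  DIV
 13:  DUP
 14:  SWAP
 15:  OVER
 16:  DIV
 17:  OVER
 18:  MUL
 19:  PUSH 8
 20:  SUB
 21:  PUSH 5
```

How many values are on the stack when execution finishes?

PUSH -3 : -3
NEG     : 3
NEG     : -3
PUSH 10 : -3 10
PUSH 2  : -3 10 2
DIV     : -3 5
PUSH 2  : -3 5 2
ROT     : 5 2 -3
MOD     : 5 2
POP     : 5
DUP     : 5 5
DIV     : 1
DUP     : 1 1
SWAP    : 1 1
OVER    : 1 1 1
DIV     : 1 1
OVER    : 1 1 1
MUL     : 1 1
PUSH 8  : 1 1 8
SUB     : 1 -7
PUSH 5  : 1 -7 5

3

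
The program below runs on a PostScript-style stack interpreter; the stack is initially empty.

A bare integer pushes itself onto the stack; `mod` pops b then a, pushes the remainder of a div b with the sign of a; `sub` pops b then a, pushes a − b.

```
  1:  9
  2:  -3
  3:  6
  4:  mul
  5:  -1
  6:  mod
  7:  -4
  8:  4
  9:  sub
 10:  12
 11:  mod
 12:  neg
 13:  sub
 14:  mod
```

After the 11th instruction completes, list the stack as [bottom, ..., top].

9   → [9]
-3  → [9, -3]
6   → [9, -3, 6]
mul → [9, -18]
-1  → [9, -18, -1]
mod → [9, 0]
-4  → [9, 0, -4]
4   → [9, 0, -4, 4]
sub → [9, 0, -8]
12  → [9, 0, -8, 12]
mod → [9, 0, -8]

[9, 0, -8]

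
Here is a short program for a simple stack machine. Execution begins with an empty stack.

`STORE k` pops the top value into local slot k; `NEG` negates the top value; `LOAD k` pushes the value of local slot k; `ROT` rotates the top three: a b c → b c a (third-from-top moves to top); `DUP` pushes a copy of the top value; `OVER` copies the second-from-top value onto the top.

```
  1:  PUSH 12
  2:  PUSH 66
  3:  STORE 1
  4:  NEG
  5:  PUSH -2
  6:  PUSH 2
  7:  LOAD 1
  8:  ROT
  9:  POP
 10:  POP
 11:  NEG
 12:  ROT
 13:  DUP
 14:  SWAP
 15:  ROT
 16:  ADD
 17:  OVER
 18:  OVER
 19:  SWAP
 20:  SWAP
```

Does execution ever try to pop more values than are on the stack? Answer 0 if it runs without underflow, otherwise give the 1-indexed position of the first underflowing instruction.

12

PUSH 12 -> [12]
PUSH 66 -> [12, 66]
STORE 1 -> [12]
NEG     -> [-12]
PUSH -2 -> [-12, -2]
PUSH 2  -> [-12, -2, 2]
LOAD 1  -> [-12, -2, 2, 66]
ROT     -> [-12, 2, 66, -2]
POP     -> [-12, 2, 66]
POP     -> [-12, 2]
NEG     -> [-12, -2]
ROT  — needs 3 operands, stack has 2 → underflow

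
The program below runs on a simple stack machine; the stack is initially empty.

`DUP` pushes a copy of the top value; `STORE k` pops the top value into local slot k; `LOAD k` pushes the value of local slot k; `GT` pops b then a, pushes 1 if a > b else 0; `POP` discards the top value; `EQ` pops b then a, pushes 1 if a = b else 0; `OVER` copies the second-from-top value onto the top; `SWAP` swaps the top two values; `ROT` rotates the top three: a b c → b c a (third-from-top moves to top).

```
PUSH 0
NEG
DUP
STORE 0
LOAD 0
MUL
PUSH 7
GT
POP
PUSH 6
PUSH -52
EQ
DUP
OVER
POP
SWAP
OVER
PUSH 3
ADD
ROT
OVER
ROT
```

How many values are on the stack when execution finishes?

4

PUSH 0   → [0]
NEG      → [0]
DUP      → [0, 0]
STORE 0  → [0]
LOAD 0   → [0, 0]
MUL      → [0]
PUSH 7   → [0, 7]
GT       → [0]
POP      → []
PUSH 6   → [6]
PUSH -52 → [6, -52]
EQ       → [0]
DUP      → [0, 0]
OVER     → [0, 0, 0]
POP      → [0, 0]
SWAP     → [0, 0]
OVER     → [0, 0, 0]
PUSH 3   → [0, 0, 0, 3]
ADD      → [0, 0, 3]
ROT      → [0, 3, 0]
OVER     → [0, 3, 0, 3]
ROT      → [0, 0, 3, 3]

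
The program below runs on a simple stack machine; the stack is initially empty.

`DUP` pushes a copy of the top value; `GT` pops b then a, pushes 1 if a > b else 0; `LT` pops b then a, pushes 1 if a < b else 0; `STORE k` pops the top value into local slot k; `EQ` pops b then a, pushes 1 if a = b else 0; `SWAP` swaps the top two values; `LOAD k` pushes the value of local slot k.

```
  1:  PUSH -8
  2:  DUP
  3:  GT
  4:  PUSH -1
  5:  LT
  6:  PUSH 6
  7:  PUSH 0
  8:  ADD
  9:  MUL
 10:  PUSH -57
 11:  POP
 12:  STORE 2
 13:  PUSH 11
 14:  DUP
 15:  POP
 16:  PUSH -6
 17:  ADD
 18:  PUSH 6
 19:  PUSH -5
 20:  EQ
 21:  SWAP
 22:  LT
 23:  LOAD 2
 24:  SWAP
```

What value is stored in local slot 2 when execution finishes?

0

PUSH -8  : [-8]
DUP      : [-8, -8]
GT       : [0]
PUSH -1  : [0, -1]
LT       : [0]
PUSH 6   : [0, 6]
PUSH 0   : [0, 6, 0]
ADD      : [0, 6]
MUL      : [0]
PUSH -57 : [0, -57]
POP      : [0]
STORE 2  : []
PUSH 11  : [11]
DUP      : [11, 11]
POP      : [11]
PUSH -6  : [11, -6]
ADD      : [5]
PUSH 6   : [5, 6]
PUSH -5  : [5, 6, -5]
EQ       : [5, 0]
SWAP     : [0, 5]
LT       : [1]
LOAD 2   : [1, 0]
SWAP     : [0, 1]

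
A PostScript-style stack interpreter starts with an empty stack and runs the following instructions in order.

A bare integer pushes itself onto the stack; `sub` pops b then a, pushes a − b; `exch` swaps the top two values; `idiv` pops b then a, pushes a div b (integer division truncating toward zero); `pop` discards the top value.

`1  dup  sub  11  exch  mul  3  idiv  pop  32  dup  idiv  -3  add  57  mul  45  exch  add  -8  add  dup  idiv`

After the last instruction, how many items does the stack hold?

1

1    -> [1]
dup  -> [1, 1]
sub  -> [0]
11   -> [0, 11]
exch -> [11, 0]
mul  -> [0]
3    -> [0, 3]
idiv -> [0]
pop  -> []
32   -> [32]
dup  -> [32, 32]
idiv -> [1]
-3   -> [1, -3]
add  -> [-2]
57   -> [-2, 57]
mul  -> [-114]
45   -> [-114, 45]
exch -> [45, -114]
add  -> [-69]
-8   -> [-69, -8]
add  -> [-77]
dup  -> [-77, -77]
idiv -> [1]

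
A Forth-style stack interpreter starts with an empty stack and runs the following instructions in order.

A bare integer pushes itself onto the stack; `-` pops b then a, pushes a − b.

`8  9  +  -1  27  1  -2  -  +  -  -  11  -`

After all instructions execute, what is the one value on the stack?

8  -> [8]
9  -> [8, 9]
+  -> [17]
-1 -> [17, -1]
27 -> [17, -1, 27]
1  -> [17, -1, 27, 1]
-2 -> [17, -1, 27, 1, -2]
-  -> [17, -1, 27, 3]
+  -> [17, -1, 30]
-  -> [17, -31]
-  -> [48]
11 -> [48, 11]
-  -> [37]

37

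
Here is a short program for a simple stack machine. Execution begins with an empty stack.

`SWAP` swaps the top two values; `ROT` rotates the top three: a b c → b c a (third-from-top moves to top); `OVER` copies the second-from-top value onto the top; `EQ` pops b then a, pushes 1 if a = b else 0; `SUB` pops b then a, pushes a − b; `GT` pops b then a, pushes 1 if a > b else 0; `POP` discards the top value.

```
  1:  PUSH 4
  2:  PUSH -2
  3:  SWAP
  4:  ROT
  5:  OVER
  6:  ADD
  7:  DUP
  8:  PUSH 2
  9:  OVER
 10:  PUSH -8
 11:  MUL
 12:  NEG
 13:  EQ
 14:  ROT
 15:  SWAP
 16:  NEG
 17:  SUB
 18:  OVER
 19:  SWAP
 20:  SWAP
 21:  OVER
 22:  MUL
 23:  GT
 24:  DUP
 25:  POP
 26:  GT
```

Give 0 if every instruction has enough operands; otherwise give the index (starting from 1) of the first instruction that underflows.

4

PUSH 4  → [4]
PUSH -2 → [4, -2]
SWAP    → [-2, 4]
ROT  — needs 3 operands, stack has 2 → underflow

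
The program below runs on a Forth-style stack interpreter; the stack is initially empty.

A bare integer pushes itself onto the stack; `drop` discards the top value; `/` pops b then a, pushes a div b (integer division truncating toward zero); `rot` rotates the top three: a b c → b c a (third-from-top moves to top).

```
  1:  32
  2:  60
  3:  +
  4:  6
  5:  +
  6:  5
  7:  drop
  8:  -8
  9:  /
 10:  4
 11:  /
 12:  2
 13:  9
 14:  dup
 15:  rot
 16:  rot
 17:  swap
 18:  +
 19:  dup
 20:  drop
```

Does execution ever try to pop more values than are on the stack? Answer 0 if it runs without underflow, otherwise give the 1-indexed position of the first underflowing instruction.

0

32   -> 32
60   -> 32 60
+    -> 92
6    -> 92 6
+    -> 98
5    -> 98 5
drop -> 98
-8   -> 98 -8
/    -> -12
4    -> -12 4
/    -> -3
2    -> -3 2
9    -> -3 2 9
dup  -> -3 2 9 9
rot  -> -3 9 9 2
rot  -> -3 9 2 9
swap -> -3 9 9 2
+    -> -3 9 11
dup  -> -3 9 11 11
drop -> -3 9 11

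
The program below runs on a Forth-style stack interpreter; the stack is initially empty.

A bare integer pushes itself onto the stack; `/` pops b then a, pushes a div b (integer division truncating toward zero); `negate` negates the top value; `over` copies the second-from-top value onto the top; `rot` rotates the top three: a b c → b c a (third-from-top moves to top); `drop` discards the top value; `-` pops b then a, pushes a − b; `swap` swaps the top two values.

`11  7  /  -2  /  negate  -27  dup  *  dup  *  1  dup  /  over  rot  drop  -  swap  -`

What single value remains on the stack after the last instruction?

11      [11]
7       [11, 7]
/       [1]
-2      [1, -2]
/       [0]
negate  [0]
-27     [0, -27]
dup     [0, -27, -27]
*       [0, 729]
dup     [0, 729, 729]
*       [0, 531441]
1       [0, 531441, 1]
dup     [0, 531441, 1, 1]
/       [0, 531441, 1]
over    [0, 531441, 1, 531441]
rot     [0, 1, 531441, 531441]
drop    [0, 1, 531441]
-       [0, -531440]
swap    [-531440, 0]
-       [-531440]

-531440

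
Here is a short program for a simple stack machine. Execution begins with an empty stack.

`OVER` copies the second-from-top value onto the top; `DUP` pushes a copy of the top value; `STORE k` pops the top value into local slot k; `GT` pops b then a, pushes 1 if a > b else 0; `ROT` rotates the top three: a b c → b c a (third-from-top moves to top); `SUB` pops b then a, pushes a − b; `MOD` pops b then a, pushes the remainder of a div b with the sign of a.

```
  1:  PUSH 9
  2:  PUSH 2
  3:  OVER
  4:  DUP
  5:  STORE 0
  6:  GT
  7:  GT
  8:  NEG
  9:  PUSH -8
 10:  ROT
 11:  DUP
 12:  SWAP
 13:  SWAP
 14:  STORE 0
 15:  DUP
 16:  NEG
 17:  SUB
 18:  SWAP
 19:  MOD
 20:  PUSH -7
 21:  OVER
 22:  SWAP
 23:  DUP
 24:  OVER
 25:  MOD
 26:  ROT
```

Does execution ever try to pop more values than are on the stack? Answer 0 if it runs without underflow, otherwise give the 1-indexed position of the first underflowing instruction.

10

PUSH 9  : [9]
PUSH 2  : [9, 2]
OVER    : [9, 2, 9]
DUP     : [9, 2, 9, 9]
STORE 0 : [9, 2, 9]
GT      : [9, 0]
GT      : [1]
NEG     : [-1]
PUSH -8 : [-1, -8]
ROT  — needs 3 operands, stack has 2 → underflow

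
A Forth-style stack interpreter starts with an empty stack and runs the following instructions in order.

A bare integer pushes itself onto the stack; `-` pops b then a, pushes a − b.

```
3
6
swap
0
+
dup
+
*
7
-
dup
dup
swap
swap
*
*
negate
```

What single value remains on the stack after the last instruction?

-24389

3      : 3
6      : 3 6
swap   : 6 3
0      : 6 3 0
+      : 6 3
dup    : 6 3 3
+      : 6 6
*      : 36
7      : 36 7
-      : 29
dup    : 29 29
dup    : 29 29 29
swap   : 29 29 29
swap   : 29 29 29
*      : 29 841
*      : 24389
negate : -24389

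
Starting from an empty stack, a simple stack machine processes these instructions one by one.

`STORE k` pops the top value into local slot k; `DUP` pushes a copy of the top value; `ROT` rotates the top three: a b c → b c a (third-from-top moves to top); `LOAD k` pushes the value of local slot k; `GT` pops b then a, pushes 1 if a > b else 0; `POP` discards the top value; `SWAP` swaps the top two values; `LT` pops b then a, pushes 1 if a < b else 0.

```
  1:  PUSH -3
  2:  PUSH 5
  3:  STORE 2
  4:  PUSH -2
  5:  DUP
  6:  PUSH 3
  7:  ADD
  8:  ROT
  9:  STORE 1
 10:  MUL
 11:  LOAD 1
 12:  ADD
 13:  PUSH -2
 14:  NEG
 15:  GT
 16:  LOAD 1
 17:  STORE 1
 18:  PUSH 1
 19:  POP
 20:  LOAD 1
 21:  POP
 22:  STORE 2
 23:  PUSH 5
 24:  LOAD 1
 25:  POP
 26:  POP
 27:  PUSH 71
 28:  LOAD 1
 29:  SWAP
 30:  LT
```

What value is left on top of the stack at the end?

PUSH -3  [-3]
PUSH 5   [-3, 5]
STORE 2  [-3]
PUSH -2  [-3, -2]
DUP      [-3, -2, -2]
PUSH 3   [-3, -2, -2, 3]
ADD      [-3, -2, 1]
ROT      [-2, 1, -3]
STORE 1  [-2, 1]
MUL      [-2]
LOAD 1   [-2, -3]
ADD      [-5]
PUSH -2  [-5, -2]
NEG      [-5, 2]
GT       [0]
LOAD 1   [0, -3]
STORE 1  [0]
PUSH 1   [0, 1]
POP      [0]
LOAD 1   [0, -3]
POP      [0]
STORE 2  []
PUSH 5   [5]
LOAD 1   [5, -3]
POP      [5]
POP      []
PUSH 71  [71]
LOAD 1   [71, -3]
SWAP     [-3, 71]
LT       [1]

1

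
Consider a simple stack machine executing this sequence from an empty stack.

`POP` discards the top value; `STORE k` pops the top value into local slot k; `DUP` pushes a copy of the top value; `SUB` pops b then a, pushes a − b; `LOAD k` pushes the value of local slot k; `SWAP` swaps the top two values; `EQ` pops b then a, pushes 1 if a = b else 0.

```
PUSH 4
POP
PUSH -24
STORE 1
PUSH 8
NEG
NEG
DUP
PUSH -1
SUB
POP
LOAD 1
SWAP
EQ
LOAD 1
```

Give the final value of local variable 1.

-24

PUSH 4   → 4
POP      → (empty)
PUSH -24 → -24
STORE 1  → (empty)
PUSH 8   → 8
NEG      → -8
NEG      → 8
DUP      → 8 8
PUSH -1  → 8 8 -1
SUB      → 8 9
POP      → 8
LOAD 1   → 8 -24
SWAP     → -24 8
EQ       → 0
LOAD 1   → 0 -24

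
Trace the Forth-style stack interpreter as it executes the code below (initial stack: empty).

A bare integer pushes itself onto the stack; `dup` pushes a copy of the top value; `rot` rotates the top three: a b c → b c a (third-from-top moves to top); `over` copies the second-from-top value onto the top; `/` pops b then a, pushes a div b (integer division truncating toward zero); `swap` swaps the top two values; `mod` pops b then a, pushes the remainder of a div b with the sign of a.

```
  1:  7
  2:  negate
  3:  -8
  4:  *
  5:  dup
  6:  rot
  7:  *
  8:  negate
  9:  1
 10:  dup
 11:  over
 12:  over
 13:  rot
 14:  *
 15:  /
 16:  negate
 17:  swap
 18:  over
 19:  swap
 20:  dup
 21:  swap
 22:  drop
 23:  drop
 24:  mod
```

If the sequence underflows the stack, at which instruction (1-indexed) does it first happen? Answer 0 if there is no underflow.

6

7       7
negate  -7
-8      -7 -8
*       56
dup     56 56
rot  — needs 3 operands, stack has 2 → underflow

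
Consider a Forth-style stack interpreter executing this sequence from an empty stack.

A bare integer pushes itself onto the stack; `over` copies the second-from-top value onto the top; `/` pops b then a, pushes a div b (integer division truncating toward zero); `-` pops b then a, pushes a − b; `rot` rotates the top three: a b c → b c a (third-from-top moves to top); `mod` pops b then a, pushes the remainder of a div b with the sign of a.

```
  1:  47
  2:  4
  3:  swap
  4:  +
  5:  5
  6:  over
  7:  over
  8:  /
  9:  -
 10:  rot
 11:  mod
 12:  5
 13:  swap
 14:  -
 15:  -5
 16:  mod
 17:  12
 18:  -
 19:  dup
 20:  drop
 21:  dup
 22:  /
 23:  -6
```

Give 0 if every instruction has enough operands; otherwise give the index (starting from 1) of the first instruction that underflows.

47   → 47
4    → 47 4
swap → 4 47
+    → 51
5    → 51 5
over → 51 5 51
over → 51 5 51 5
/    → 51 5 10
-    → 51 -5
rot  — needs 3 operands, stack has 2 → underflow

10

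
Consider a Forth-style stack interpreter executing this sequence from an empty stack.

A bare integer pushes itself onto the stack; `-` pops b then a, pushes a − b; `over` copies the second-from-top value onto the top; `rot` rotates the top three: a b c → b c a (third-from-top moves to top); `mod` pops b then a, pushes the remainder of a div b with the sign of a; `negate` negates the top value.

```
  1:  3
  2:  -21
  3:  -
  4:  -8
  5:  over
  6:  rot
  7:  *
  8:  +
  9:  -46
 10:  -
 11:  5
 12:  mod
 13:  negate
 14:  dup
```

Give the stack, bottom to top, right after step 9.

[568, -46]

3    -> [3]
-21  -> [3, -21]
-    -> [24]
-8   -> [24, -8]
over -> [24, -8, 24]
rot  -> [-8, 24, 24]
*    -> [-8, 576]
+    -> [568]
-46  -> [568, -46]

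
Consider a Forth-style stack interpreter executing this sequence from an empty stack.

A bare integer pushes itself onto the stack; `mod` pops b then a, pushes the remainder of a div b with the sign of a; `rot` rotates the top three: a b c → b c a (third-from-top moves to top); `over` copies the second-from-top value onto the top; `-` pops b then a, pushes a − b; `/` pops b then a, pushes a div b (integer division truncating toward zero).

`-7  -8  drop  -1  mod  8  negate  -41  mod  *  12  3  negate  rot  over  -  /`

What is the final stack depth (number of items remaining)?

-7     -> [-7]
-8     -> [-7, -8]
drop   -> [-7]
-1     -> [-7, -1]
mod    -> [0]
8      -> [0, 8]
negate -> [0, -8]
-41    -> [0, -8, -41]
mod    -> [0, -8]
*      -> [0]
12     -> [0, 12]
3      -> [0, 12, 3]
negate -> [0, 12, -3]
rot    -> [12, -3, 0]
over   -> [12, -3, 0, -3]
-      -> [12, -3, 3]
/      -> [12, -1]

2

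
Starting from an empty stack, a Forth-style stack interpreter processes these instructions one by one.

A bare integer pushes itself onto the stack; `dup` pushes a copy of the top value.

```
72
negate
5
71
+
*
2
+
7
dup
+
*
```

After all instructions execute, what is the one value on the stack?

72     -> 72
negate -> -72
5      -> -72 5
71     -> -72 5 71
+      -> -72 76
*      -> -5472
2      -> -5472 2
+      -> -5470
7      -> -5470 7
dup    -> -5470 7 7
+      -> -5470 14
*      -> -76580

-76580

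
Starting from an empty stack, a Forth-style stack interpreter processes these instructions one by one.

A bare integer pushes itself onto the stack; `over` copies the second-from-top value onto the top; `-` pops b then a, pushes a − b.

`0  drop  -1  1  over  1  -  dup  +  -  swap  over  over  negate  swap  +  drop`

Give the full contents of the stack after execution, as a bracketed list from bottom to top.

0      -> [0]
drop   -> []
-1     -> [-1]
1      -> [-1, 1]
over   -> [-1, 1, -1]
1      -> [-1, 1, -1, 1]
-      -> [-1, 1, -2]
dup    -> [-1, 1, -2, -2]
+      -> [-1, 1, -4]
-      -> [-1, 5]
swap   -> [5, -1]
over   -> [5, -1, 5]
over   -> [5, -1, 5, -1]
negate -> [5, -1, 5, 1]
swap   -> [5, -1, 1, 5]
+      -> [5, -1, 6]
drop   -> [5, -1]

[5, -1]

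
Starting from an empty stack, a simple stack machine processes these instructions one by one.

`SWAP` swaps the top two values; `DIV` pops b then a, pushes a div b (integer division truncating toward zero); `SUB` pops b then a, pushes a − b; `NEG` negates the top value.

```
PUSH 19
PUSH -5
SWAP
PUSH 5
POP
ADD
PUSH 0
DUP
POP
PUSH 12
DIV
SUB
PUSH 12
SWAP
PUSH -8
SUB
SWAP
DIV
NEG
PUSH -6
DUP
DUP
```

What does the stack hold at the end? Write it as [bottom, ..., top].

[-1, -6, -6, -6]

PUSH 19 : 19
PUSH -5 : 19 -5
SWAP    : -5 19
PUSH 5  : -5 19 5
POP     : -5 19
ADD     : 14
PUSH 0  : 14 0
DUP     : 14 0 0
POP     : 14 0
PUSH 12 : 14 0 12
DIV     : 14 0
SUB     : 14
PUSH 12 : 14 12
SWAP    : 12 14
PUSH -8 : 12 14 -8
SUB     : 12 22
SWAP    : 22 12
DIV     : 1
NEG     : -1
PUSH -6 : -1 -6
DUP     : -1 -6 -6
DUP     : -1 -6 -6 -6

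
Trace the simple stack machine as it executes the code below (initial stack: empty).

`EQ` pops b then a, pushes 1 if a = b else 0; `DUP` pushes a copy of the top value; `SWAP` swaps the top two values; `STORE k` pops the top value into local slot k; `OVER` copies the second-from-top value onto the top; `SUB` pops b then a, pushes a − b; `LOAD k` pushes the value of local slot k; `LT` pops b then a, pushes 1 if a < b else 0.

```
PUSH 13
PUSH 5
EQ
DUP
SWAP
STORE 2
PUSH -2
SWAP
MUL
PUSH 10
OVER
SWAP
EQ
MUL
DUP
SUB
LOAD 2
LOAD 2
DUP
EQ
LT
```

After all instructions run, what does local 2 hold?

0

PUSH 13  [13]
PUSH 5   [13, 5]
EQ       [0]
DUP      [0, 0]
SWAP     [0, 0]
STORE 2  [0]
PUSH -2  [0, -2]
SWAP     [-2, 0]
MUL      [0]
PUSH 10  [0, 10]
OVER     [0, 10, 0]
SWAP     [0, 0, 10]
EQ       [0, 0]
MUL      [0]
DUP      [0, 0]
SUB      [0]
LOAD 2   [0, 0]
LOAD 2   [0, 0, 0]
DUP      [0, 0, 0, 0]
EQ       [0, 0, 1]
LT       [0, 1]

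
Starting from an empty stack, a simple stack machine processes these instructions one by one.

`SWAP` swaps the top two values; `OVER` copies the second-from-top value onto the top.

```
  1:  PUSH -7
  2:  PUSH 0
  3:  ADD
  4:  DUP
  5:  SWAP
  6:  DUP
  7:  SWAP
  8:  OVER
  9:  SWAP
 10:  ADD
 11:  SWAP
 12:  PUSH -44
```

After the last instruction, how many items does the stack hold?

PUSH -7   [-7]
PUSH 0    [-7, 0]
ADD       [-7]
DUP       [-7, -7]
SWAP      [-7, -7]
DUP       [-7, -7, -7]
SWAP      [-7, -7, -7]
OVER      [-7, -7, -7, -7]
SWAP      [-7, -7, -7, -7]
ADD       [-7, -7, -14]
SWAP      [-7, -14, -7]
PUSH -44  [-7, -14, -7, -44]

4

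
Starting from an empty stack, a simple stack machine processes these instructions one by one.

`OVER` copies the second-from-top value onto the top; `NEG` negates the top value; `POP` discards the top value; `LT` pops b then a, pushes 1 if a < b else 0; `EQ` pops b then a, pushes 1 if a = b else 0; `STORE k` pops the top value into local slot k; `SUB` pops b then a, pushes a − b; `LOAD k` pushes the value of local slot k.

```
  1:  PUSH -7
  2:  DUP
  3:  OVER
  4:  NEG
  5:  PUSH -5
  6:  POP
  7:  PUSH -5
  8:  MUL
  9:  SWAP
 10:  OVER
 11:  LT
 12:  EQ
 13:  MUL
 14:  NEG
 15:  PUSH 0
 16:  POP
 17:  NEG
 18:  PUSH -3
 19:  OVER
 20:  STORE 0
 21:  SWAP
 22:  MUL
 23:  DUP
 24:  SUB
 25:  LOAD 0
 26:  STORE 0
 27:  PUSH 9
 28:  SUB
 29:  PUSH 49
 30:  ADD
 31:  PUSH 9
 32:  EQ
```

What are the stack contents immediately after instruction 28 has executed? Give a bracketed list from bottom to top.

PUSH -7 → -7
DUP     → -7 -7
OVER    → -7 -7 -7
NEG     → -7 -7 7
PUSH -5 → -7 -7 7 -5
POP     → -7 -7 7
PUSH -5 → -7 -7 7 -5
MUL     → -7 -7 -35
SWAP    → -7 -35 -7
OVER    → -7 -35 -7 -35
LT      → -7 -35 0
EQ      → -7 0
MUL     → 0
NEG     → 0
PUSH 0  → 0 0
POP     → 0
NEG     → 0
PUSH -3 → 0 -3
OVER    → 0 -3 0
STORE 0 → 0 -3
SWAP    → -3 0
MUL     → 0
DUP     → 0 0
SUB     → 0
LOAD 0  → 0 0
STORE 0 → 0
PUSH 9  → 0 9
SUB     → -9

[-9]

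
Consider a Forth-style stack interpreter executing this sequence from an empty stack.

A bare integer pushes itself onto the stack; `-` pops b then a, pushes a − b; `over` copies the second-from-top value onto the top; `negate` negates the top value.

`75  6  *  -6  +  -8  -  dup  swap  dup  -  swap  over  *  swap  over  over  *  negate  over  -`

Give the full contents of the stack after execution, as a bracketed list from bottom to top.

75      [75]
6       [75, 6]
*       [450]
-6      [450, -6]
+       [444]
-8      [444, -8]
-       [452]
dup     [452, 452]
swap    [452, 452]
dup     [452, 452, 452]
-       [452, 0]
swap    [0, 452]
over    [0, 452, 0]
*       [0, 0]
swap    [0, 0]
over    [0, 0, 0]
over    [0, 0, 0, 0]
*       [0, 0, 0]
negate  [0, 0, 0]
over    [0, 0, 0, 0]
-       [0, 0, 0]

[0, 0, 0]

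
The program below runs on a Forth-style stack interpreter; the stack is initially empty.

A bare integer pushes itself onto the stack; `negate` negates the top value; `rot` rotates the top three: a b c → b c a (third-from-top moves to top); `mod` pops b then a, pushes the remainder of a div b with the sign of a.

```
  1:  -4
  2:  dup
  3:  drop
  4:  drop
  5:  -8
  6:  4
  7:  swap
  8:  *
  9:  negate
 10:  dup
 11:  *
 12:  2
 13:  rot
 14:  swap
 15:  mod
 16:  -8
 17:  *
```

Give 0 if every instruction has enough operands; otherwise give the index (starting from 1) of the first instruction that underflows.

13

-4      [-4]
dup     [-4, -4]
drop    [-4]
drop    []
-8      [-8]
4       [-8, 4]
swap    [4, -8]
*       [-32]
negate  [32]
dup     [32, 32]
*       [1024]
2       [1024, 2]
rot  — needs 3 operands, stack has 2 → underflow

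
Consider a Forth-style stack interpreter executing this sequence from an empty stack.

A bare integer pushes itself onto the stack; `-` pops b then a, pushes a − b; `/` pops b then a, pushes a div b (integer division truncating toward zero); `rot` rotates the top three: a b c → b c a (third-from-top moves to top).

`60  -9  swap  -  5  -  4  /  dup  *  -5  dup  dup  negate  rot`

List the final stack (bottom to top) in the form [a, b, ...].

60      [60]
-9      [60, -9]
swap    [-9, 60]
-       [-69]
5       [-69, 5]
-       [-74]
4       [-74, 4]
/       [-18]
dup     [-18, -18]
*       [324]
-5      [324, -5]
dup     [324, -5, -5]
dup     [324, -5, -5, -5]
negate  [324, -5, -5, 5]
rot     [324, -5, 5, -5]

[324, -5, 5, -5]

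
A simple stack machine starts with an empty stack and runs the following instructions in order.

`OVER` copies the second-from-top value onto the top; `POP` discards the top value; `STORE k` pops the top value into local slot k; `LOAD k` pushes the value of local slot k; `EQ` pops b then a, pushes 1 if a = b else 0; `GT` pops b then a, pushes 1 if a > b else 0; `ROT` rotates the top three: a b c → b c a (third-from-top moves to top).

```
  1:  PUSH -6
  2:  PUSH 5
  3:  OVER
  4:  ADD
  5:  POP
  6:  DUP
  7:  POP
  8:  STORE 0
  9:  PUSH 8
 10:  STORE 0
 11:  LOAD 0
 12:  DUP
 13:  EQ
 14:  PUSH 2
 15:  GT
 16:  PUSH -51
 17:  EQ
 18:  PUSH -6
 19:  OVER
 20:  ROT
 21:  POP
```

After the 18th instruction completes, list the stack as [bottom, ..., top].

PUSH -6  → -6
PUSH 5   → -6 5
OVER     → -6 5 -6
ADD      → -6 -1
POP      → -6
DUP      → -6 -6
POP      → -6
STORE 0  → (empty)
PUSH 8   → 8
STORE 0  → (empty)
LOAD 0   → 8
DUP      → 8 8
EQ       → 1
PUSH 2   → 1 2
GT       → 0
PUSH -51 → 0 -51
EQ       → 0
PUSH -6  → 0 -6

[0, -6]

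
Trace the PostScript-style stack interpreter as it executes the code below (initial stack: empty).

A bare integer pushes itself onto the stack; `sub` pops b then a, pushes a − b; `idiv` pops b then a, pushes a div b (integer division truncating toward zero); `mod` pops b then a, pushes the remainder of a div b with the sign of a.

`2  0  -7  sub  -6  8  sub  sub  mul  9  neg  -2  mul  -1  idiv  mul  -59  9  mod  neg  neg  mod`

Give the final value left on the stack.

2    : 2
0    : 2 0
-7   : 2 0 -7
sub  : 2 7
-6   : 2 7 -6
8    : 2 7 -6 8
sub  : 2 7 -14
sub  : 2 21
mul  : 42
9    : 42 9
neg  : 42 -9
-2   : 42 -9 -2
mul  : 42 18
-1   : 42 18 -1
idiv : 42 -18
mul  : -756
-59  : -756 -59
9    : -756 -59 9
mod  : -756 -5
neg  : -756 5
neg  : -756 -5
mod  : -1

-1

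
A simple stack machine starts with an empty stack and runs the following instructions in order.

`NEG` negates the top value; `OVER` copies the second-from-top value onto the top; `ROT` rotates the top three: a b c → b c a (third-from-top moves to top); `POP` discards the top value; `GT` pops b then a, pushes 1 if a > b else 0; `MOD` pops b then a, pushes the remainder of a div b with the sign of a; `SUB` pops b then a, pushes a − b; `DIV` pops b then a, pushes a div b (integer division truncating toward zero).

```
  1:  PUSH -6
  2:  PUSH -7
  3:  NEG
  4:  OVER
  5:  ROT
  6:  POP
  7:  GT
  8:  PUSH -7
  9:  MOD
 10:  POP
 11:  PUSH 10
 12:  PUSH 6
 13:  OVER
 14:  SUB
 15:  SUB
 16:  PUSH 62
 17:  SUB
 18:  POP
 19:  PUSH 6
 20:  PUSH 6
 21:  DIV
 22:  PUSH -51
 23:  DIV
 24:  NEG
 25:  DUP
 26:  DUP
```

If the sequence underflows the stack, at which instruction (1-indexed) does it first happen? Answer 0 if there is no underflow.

0

PUSH -6  : [-6]
PUSH -7  : [-6, -7]
NEG      : [-6, 7]
OVER     : [-6, 7, -6]
ROT      : [7, -6, -6]
POP      : [7, -6]
GT       : [1]
PUSH -7  : [1, -7]
MOD      : [1]
POP      : []
PUSH 10  : [10]
PUSH 6   : [10, 6]
OVER     : [10, 6, 10]
SUB      : [10, -4]
SUB      : [14]
PUSH 62  : [14, 62]
SUB      : [-48]
POP      : []
PUSH 6   : [6]
PUSH 6   : [6, 6]
DIV      : [1]
PUSH -51 : [1, -51]
DIV      : [0]
NEG      : [0]
DUP      : [0, 0]
DUP      : [0, 0, 0]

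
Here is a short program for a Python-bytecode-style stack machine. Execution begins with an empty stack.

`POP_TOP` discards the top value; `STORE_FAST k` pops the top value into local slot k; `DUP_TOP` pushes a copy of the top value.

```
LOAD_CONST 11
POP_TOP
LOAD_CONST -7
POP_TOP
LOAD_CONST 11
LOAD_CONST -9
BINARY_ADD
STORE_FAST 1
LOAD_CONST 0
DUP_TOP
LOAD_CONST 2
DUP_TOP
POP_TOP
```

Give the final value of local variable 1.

LOAD_CONST 11 -> 11
POP_TOP       -> (empty)
LOAD_CONST -7 -> -7
POP_TOP       -> (empty)
LOAD_CONST 11 -> 11
LOAD_CONST -9 -> 11 -9
BINARY_ADD    -> 2
STORE_FAST 1  -> (empty)
LOAD_CONST 0  -> 0
DUP_TOP       -> 0 0
LOAD_CONST 2  -> 0 0 2
DUP_TOP       -> 0 0 2 2
POP_TOP       -> 0 0 2

2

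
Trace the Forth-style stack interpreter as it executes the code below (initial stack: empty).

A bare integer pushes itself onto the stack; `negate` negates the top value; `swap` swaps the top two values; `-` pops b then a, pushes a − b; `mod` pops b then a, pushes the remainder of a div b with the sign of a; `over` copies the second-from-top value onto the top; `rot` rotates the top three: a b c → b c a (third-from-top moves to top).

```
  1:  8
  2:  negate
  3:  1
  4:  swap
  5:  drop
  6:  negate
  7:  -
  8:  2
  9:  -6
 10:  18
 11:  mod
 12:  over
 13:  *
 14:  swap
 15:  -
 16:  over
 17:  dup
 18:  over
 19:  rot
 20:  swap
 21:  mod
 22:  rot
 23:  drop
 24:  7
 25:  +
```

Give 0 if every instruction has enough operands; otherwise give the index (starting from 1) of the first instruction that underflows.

8      → 8
negate → -8
1      → -8 1
swap   → 1 -8
drop   → 1
negate → -1
-  — needs 2 operands, stack has 1 → underflow

7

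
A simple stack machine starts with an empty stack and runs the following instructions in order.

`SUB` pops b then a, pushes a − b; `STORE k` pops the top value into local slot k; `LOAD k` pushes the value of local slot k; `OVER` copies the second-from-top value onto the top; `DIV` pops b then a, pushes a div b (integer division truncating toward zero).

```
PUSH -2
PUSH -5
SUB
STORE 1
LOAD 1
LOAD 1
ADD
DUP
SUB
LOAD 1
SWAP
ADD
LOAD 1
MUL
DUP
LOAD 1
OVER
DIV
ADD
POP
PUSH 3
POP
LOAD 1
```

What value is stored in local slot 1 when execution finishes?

3

PUSH -2 → -2
PUSH -5 → -2 -5
SUB     → 3
STORE 1 → (empty)
LOAD 1  → 3
LOAD 1  → 3 3
ADD     → 6
DUP     → 6 6
SUB     → 0
LOAD 1  → 0 3
SWAP    → 3 0
ADD     → 3
LOAD 1  → 3 3
MUL     → 9
DUP     → 9 9
LOAD 1  → 9 9 3
OVER    → 9 9 3 9
DIV     → 9 9 0
ADD     → 9 9
POP     → 9
PUSH 3  → 9 3
POP     → 9
LOAD 1  → 9 3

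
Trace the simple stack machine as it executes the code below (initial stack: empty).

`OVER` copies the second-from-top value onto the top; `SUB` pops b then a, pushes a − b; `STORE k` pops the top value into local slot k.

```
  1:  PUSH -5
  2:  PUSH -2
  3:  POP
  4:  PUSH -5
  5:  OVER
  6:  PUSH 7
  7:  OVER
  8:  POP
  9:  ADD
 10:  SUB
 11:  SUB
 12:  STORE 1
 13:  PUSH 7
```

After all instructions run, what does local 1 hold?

PUSH -5 → -5
PUSH -2 → -5 -2
POP     → -5
PUSH -5 → -5 -5
OVER    → -5 -5 -5
PUSH 7  → -5 -5 -5 7
OVER    → -5 -5 -5 7 -5
POP     → -5 -5 -5 7
ADD     → -5 -5 2
SUB     → -5 -7
SUB     → 2
STORE 1 → (empty)
PUSH 7  → 7

2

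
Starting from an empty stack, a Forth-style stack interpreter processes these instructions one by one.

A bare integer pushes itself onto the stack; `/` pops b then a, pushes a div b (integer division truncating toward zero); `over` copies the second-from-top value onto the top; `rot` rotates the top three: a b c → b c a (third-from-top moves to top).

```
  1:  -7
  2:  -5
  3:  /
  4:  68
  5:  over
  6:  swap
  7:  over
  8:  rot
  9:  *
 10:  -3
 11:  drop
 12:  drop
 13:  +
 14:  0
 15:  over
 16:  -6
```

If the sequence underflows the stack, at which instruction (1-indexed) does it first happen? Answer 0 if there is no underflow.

-7   -> -7
-5   -> -7 -5
/    -> 1
68   -> 1 68
over -> 1 68 1
swap -> 1 1 68
over -> 1 1 68 1
rot  -> 1 68 1 1
*    -> 1 68 1
-3   -> 1 68 1 -3
drop -> 1 68 1
drop -> 1 68
+    -> 69
0    -> 69 0
over -> 69 0 69
-6   -> 69 0 69 -6

0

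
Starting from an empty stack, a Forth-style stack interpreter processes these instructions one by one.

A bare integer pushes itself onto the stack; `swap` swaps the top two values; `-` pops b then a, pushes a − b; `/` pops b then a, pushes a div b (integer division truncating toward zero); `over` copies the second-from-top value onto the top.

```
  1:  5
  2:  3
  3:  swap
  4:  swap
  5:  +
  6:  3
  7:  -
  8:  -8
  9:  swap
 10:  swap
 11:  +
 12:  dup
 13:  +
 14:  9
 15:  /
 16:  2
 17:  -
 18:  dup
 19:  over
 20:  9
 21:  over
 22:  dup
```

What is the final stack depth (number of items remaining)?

6

5    → 5
3    → 5 3
swap → 3 5
swap → 5 3
+    → 8
3    → 8 3
-    → 5
-8   → 5 -8
swap → -8 5
swap → 5 -8
+    → -3
dup  → -3 -3
+    → -6
9    → -6 9
/    → 0
2    → 0 2
-    → -2
dup  → -2 -2
over → -2 -2 -2
9    → -2 -2 -2 9
over → -2 -2 -2 9 -2
dup  → -2 -2 -2 9 -2 -2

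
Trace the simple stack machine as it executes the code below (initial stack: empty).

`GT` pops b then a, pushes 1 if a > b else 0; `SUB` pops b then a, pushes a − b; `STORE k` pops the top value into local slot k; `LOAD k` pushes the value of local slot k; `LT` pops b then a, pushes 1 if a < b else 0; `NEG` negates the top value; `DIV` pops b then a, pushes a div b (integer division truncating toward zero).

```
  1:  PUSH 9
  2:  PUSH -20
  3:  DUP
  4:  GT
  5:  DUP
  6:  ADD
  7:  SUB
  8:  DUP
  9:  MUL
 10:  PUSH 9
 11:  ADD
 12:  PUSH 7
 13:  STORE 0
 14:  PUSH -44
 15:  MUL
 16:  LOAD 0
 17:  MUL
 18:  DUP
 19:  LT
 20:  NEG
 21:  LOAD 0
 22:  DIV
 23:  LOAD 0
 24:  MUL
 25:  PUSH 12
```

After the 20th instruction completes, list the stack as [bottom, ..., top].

PUSH 9   -> 9
PUSH -20 -> 9 -20
DUP      -> 9 -20 -20
GT       -> 9 0
DUP      -> 9 0 0
ADD      -> 9 0
SUB      -> 9
DUP      -> 9 9
MUL      -> 81
PUSH 9   -> 81 9
ADD      -> 90
PUSH 7   -> 90 7
STORE 0  -> 90
PUSH -44 -> 90 -44
MUL      -> -3960
LOAD 0   -> -3960 7
MUL      -> -27720
DUP      -> -27720 -27720
LT       -> 0
NEG      -> 0

[0]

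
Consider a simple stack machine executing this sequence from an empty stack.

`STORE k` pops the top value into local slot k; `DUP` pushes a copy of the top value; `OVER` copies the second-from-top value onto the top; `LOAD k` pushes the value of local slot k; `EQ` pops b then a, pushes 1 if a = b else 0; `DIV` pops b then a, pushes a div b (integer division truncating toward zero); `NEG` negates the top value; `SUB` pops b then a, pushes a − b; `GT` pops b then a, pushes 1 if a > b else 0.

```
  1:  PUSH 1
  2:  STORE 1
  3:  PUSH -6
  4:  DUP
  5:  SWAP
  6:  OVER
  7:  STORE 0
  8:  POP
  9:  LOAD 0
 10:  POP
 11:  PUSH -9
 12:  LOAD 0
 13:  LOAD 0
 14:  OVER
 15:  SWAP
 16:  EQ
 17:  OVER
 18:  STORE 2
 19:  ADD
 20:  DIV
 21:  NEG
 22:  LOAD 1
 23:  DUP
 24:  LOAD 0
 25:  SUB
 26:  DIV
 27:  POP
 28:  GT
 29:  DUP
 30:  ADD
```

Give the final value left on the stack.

PUSH 1  : 1
STORE 1 : (empty)
PUSH -6 : -6
DUP     : -6 -6
SWAP    : -6 -6
OVER    : -6 -6 -6
STORE 0 : -6 -6
POP     : -6
LOAD 0  : -6 -6
POP     : -6
PUSH -9 : -6 -9
LOAD 0  : -6 -9 -6
LOAD 0  : -6 -9 -6 -6
OVER    : -6 -9 -6 -6 -6
SWAP    : -6 -9 -6 -6 -6
EQ      : -6 -9 -6 1
OVER    : -6 -9 -6 1 -6
STORE 2 : -6 -9 -6 1
ADD     : -6 -9 -5
DIV     : -6 1
NEG     : -6 -1
LOAD 1  : -6 -1 1
DUP     : -6 -1 1 1
LOAD 0  : -6 -1 1 1 -6
SUB     : -6 -1 1 7
DIV     : -6 -1 0
POP     : -6 -1
GT      : 0
DUP     : 0 0
ADD     : 0

0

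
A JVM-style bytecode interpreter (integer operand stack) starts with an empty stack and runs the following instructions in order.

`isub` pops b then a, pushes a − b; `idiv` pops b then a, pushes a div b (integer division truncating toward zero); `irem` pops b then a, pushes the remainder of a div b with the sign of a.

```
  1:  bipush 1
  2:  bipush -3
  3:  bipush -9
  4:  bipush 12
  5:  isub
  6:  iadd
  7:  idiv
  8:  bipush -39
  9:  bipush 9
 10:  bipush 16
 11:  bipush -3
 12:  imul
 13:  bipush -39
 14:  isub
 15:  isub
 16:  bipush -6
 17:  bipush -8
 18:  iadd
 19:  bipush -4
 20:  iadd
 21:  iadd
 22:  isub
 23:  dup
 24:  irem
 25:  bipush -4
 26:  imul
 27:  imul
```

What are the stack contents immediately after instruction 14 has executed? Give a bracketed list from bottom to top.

bipush 1   : [1]
bipush -3  : [1, -3]
bipush -9  : [1, -3, -9]
bipush 12  : [1, -3, -9, 12]
isub       : [1, -3, -21]
iadd       : [1, -24]
idiv       : [0]
bipush -39 : [0, -39]
bipush 9   : [0, -39, 9]
bipush 16  : [0, -39, 9, 16]
bipush -3  : [0, -39, 9, 16, -3]
imul       : [0, -39, 9, -48]
bipush -39 : [0, -39, 9, -48, -39]
isub       : [0, -39, 9, -9]

[0, -39, 9, -9]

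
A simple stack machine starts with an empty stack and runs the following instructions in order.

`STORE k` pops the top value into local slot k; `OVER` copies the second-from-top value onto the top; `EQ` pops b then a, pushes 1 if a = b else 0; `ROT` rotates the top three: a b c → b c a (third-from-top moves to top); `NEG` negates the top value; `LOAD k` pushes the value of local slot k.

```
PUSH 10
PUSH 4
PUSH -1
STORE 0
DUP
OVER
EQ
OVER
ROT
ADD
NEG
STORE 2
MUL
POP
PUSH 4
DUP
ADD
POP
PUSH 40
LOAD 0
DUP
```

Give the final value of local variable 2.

PUSH 10 : [10]
PUSH 4  : [10, 4]
PUSH -1 : [10, 4, -1]
STORE 0 : [10, 4]
DUP     : [10, 4, 4]
OVER    : [10, 4, 4, 4]
EQ      : [10, 4, 1]
OVER    : [10, 4, 1, 4]
ROT     : [10, 1, 4, 4]
ADD     : [10, 1, 8]
NEG     : [10, 1, -8]
STORE 2 : [10, 1]
MUL     : [10]
POP     : []
PUSH 4  : [4]
DUP     : [4, 4]
ADD     : [8]
POP     : []
PUSH 40 : [40]
LOAD 0  : [40, -1]
DUP     : [40, -1, -1]

-8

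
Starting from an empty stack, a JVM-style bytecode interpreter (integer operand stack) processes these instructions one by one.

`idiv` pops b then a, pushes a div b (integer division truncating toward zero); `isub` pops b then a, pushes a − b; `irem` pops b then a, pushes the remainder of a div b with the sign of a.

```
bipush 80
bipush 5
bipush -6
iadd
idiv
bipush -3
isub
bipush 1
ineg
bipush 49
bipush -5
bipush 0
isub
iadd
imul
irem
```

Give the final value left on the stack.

bipush 80 : 80
bipush 5  : 80 5
bipush -6 : 80 5 -6
iadd      : 80 -1
idiv      : -80
bipush -3 : -80 -3
isub      : -77
bipush 1  : -77 1
ineg      : -77 -1
bipush 49 : -77 -1 49
bipush -5 : -77 -1 49 -5
bipush 0  : -77 -1 49 -5 0
isub      : -77 -1 49 -5
iadd      : -77 -1 44
imul      : -77 -44
irem      : -33

-33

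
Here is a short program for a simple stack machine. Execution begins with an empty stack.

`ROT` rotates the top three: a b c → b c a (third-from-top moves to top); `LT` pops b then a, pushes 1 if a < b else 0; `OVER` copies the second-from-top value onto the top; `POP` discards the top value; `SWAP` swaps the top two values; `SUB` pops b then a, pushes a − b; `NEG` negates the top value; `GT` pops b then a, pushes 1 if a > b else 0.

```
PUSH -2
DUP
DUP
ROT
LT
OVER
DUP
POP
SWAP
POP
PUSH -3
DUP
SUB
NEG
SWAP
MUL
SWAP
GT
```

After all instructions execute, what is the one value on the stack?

1

PUSH -2  -2
DUP      -2 -2
DUP      -2 -2 -2
ROT      -2 -2 -2
LT       -2 0
OVER     -2 0 -2
DUP      -2 0 -2 -2
POP      -2 0 -2
SWAP     -2 -2 0
POP      -2 -2
PUSH -3  -2 -2 -3
DUP      -2 -2 -3 -3
SUB      -2 -2 0
NEG      -2 -2 0
SWAP     -2 0 -2
MUL      -2 0
SWAP     0 -2
GT       1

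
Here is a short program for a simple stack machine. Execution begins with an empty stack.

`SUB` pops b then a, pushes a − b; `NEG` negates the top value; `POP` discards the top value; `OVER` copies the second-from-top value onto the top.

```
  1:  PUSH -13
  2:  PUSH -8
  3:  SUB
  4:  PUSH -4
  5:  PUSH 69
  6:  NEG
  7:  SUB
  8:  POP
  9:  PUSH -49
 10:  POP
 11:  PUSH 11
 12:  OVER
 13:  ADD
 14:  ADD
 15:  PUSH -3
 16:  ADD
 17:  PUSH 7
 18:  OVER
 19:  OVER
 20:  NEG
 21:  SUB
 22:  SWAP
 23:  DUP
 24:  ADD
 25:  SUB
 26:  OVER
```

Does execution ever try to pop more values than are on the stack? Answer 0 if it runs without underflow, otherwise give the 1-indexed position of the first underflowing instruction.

0

PUSH -13 -> -13
PUSH -8  -> -13 -8
SUB      -> -5
PUSH -4  -> -5 -4
PUSH 69  -> -5 -4 69
NEG      -> -5 -4 -69
SUB      -> -5 65
POP      -> -5
PUSH -49 -> -5 -49
POP      -> -5
PUSH 11  -> -5 11
OVER     -> -5 11 -5
ADD      -> -5 6
ADD      -> 1
PUSH -3  -> 1 -3
ADD      -> -2
PUSH 7   -> -2 7
OVER     -> -2 7 -2
OVER     -> -2 7 -2 7
NEG      -> -2 7 -2 -7
SUB      -> -2 7 5
SWAP     -> -2 5 7
DUP      -> -2 5 7 7
ADD      -> -2 5 14
SUB      -> -2 -9
OVER     -> -2 -9 -2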